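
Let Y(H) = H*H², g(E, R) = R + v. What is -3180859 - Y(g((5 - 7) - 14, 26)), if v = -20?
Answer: -3181075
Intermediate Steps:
g(E, R) = -20 + R (g(E, R) = R - 20 = -20 + R)
Y(H) = H³
-3180859 - Y(g((5 - 7) - 14, 26)) = -3180859 - (-20 + 26)³ = -3180859 - 1*6³ = -3180859 - 1*216 = -3180859 - 216 = -3181075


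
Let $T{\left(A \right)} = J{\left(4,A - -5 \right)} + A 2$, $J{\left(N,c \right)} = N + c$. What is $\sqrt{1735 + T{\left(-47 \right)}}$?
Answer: $\sqrt{1603} \approx 40.037$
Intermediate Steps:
$T{\left(A \right)} = 9 + 3 A$ ($T{\left(A \right)} = \left(4 + \left(A - -5\right)\right) + A 2 = \left(4 + \left(A + 5\right)\right) + 2 A = \left(4 + \left(5 + A\right)\right) + 2 A = \left(9 + A\right) + 2 A = 9 + 3 A$)
$\sqrt{1735 + T{\left(-47 \right)}} = \sqrt{1735 + \left(9 + 3 \left(-47\right)\right)} = \sqrt{1735 + \left(9 - 141\right)} = \sqrt{1735 - 132} = \sqrt{1603}$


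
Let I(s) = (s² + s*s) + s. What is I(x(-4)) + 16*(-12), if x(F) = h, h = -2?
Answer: -186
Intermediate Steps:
x(F) = -2
I(s) = s + 2*s² (I(s) = (s² + s²) + s = 2*s² + s = s + 2*s²)
I(x(-4)) + 16*(-12) = -2*(1 + 2*(-2)) + 16*(-12) = -2*(1 - 4) - 192 = -2*(-3) - 192 = 6 - 192 = -186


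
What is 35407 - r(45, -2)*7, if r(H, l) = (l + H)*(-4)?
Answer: 36611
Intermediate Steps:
r(H, l) = -4*H - 4*l (r(H, l) = (H + l)*(-4) = -4*H - 4*l)
35407 - r(45, -2)*7 = 35407 - (-4*45 - 4*(-2))*7 = 35407 - (-180 + 8)*7 = 35407 - (-172)*7 = 35407 - 1*(-1204) = 35407 + 1204 = 36611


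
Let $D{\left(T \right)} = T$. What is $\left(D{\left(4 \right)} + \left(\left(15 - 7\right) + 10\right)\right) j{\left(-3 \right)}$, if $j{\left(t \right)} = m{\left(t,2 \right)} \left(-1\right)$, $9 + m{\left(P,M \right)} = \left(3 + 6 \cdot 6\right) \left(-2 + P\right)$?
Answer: $4488$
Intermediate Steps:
$m{\left(P,M \right)} = -87 + 39 P$ ($m{\left(P,M \right)} = -9 + \left(3 + 6 \cdot 6\right) \left(-2 + P\right) = -9 + \left(3 + 36\right) \left(-2 + P\right) = -9 + 39 \left(-2 + P\right) = -9 + \left(-78 + 39 P\right) = -87 + 39 P$)
$j{\left(t \right)} = 87 - 39 t$ ($j{\left(t \right)} = \left(-87 + 39 t\right) \left(-1\right) = 87 - 39 t$)
$\left(D{\left(4 \right)} + \left(\left(15 - 7\right) + 10\right)\right) j{\left(-3 \right)} = \left(4 + \left(\left(15 - 7\right) + 10\right)\right) \left(87 - -117\right) = \left(4 + \left(8 + 10\right)\right) \left(87 + 117\right) = \left(4 + 18\right) 204 = 22 \cdot 204 = 4488$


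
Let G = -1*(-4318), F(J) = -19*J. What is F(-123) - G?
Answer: -1981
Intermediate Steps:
G = 4318
F(-123) - G = -19*(-123) - 1*4318 = 2337 - 4318 = -1981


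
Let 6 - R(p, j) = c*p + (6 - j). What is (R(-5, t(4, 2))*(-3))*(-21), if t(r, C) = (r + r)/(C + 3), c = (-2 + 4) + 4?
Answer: 9954/5 ≈ 1990.8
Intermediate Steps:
c = 6 (c = 2 + 4 = 6)
t(r, C) = 2*r/(3 + C) (t(r, C) = (2*r)/(3 + C) = 2*r/(3 + C))
R(p, j) = j - 6*p (R(p, j) = 6 - (6*p + (6 - j)) = 6 - (6 - j + 6*p) = 6 + (-6 + j - 6*p) = j - 6*p)
(R(-5, t(4, 2))*(-3))*(-21) = ((2*4/(3 + 2) - 6*(-5))*(-3))*(-21) = ((2*4/5 + 30)*(-3))*(-21) = ((2*4*(⅕) + 30)*(-3))*(-21) = ((8/5 + 30)*(-3))*(-21) = ((158/5)*(-3))*(-21) = -474/5*(-21) = 9954/5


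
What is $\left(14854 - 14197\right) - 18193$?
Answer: $-17536$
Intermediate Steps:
$\left(14854 - 14197\right) - 18193 = 657 - 18193 = -17536$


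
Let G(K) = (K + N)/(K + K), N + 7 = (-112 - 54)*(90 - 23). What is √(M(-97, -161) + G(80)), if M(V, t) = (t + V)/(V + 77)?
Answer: I*√3594/8 ≈ 7.4937*I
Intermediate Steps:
N = -11129 (N = -7 + (-112 - 54)*(90 - 23) = -7 - 166*67 = -7 - 11122 = -11129)
G(K) = (-11129 + K)/(2*K) (G(K) = (K - 11129)/(K + K) = (-11129 + K)/((2*K)) = (-11129 + K)*(1/(2*K)) = (-11129 + K)/(2*K))
M(V, t) = (V + t)/(77 + V)
√(M(-97, -161) + G(80)) = √((-97 - 161)/(77 - 97) + (½)*(-11129 + 80)/80) = √(-258/(-20) + (½)*(1/80)*(-11049)) = √(-1/20*(-258) - 11049/160) = √(129/10 - 11049/160) = √(-1797/32) = I*√3594/8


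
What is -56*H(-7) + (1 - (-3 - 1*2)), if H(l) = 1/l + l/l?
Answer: -42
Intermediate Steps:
H(l) = 1 + 1/l (H(l) = 1/l + 1 = 1 + 1/l)
-56*H(-7) + (1 - (-3 - 1*2)) = -56*(1 - 7)/(-7) + (1 - (-3 - 1*2)) = -(-8)*(-6) + (1 - (-3 - 2)) = -56*6/7 + (1 - 1*(-5)) = -48 + (1 + 5) = -48 + 6 = -42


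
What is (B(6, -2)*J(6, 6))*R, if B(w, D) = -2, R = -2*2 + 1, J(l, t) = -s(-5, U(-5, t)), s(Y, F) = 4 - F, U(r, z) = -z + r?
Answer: -90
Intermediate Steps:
U(r, z) = r - z
J(l, t) = -9 - t (J(l, t) = -(4 - (-5 - t)) = -(4 + (5 + t)) = -(9 + t) = -9 - t)
R = -3 (R = -4 + 1 = -3)
(B(6, -2)*J(6, 6))*R = -2*(-9 - 1*6)*(-3) = -2*(-9 - 6)*(-3) = -2*(-15)*(-3) = 30*(-3) = -90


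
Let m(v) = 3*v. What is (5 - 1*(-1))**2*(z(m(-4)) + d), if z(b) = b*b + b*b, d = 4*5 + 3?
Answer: 11196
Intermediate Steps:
d = 23 (d = 20 + 3 = 23)
z(b) = 2*b**2 (z(b) = b**2 + b**2 = 2*b**2)
(5 - 1*(-1))**2*(z(m(-4)) + d) = (5 - 1*(-1))**2*(2*(3*(-4))**2 + 23) = (5 + 1)**2*(2*(-12)**2 + 23) = 6**2*(2*144 + 23) = 36*(288 + 23) = 36*311 = 11196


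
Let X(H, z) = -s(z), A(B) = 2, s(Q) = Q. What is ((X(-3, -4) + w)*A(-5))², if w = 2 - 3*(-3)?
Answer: 900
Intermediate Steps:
X(H, z) = -z
w = 11 (w = 2 + 9 = 11)
((X(-3, -4) + w)*A(-5))² = ((-1*(-4) + 11)*2)² = ((4 + 11)*2)² = (15*2)² = 30² = 900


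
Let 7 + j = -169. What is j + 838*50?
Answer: 41724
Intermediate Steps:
j = -176 (j = -7 - 169 = -176)
j + 838*50 = -176 + 838*50 = -176 + 41900 = 41724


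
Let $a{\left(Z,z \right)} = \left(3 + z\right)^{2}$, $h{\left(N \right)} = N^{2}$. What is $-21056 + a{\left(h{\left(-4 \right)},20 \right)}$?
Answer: $-20527$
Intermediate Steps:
$-21056 + a{\left(h{\left(-4 \right)},20 \right)} = -21056 + \left(3 + 20\right)^{2} = -21056 + 23^{2} = -21056 + 529 = -20527$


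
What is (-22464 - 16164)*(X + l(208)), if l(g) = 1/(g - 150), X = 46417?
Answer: -1792996542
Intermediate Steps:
l(g) = 1/(-150 + g)
(-22464 - 16164)*(X + l(208)) = (-22464 - 16164)*(46417 + 1/(-150 + 208)) = -38628*(46417 + 1/58) = -38628*2692187/58 = -1792996542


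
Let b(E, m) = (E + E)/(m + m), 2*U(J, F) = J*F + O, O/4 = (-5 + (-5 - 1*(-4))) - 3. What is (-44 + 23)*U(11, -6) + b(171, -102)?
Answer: 36357/34 ≈ 1069.3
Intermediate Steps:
O = -36 (O = 4*((-5 + (-5 - 1*(-4))) - 3) = 4*((-5 + (-5 + 4)) - 3) = 4*((-5 - 1) - 3) = 4*(-6 - 3) = 4*(-9) = -36)
U(J, F) = -18 + F*J/2 (U(J, F) = (J*F - 36)/2 = (F*J - 36)/2 = (-36 + F*J)/2 = -18 + F*J/2)
b(E, m) = E/m (b(E, m) = (2*E)/((2*m)) = (2*E)*(1/(2*m)) = E/m)
(-44 + 23)*U(11, -6) + b(171, -102) = (-44 + 23)*(-18 + (½)*(-6)*11) + 171/(-102) = -21*(-18 - 33) + 171*(-1/102) = -21*(-51) - 57/34 = 1071 - 57/34 = 36357/34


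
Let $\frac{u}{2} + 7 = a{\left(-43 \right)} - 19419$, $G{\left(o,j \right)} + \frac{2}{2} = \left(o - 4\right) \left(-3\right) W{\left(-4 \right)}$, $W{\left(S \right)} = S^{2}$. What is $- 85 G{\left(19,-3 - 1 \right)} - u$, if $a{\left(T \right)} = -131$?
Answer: $100399$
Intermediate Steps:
$G{\left(o,j \right)} = 191 - 48 o$ ($G{\left(o,j \right)} = -1 + \left(o - 4\right) \left(-3\right) \left(-4\right)^{2} = -1 + \left(o - 4\right) \left(-3\right) 16 = -1 + \left(-4 + o\right) \left(-3\right) 16 = -1 + \left(12 - 3 o\right) 16 = -1 - \left(-192 + 48 o\right) = 191 - 48 o$)
$u = -39114$ ($u = -14 + 2 \left(-131 - 19419\right) = -14 + 2 \left(-19550\right) = -14 - 39100 = -39114$)
$- 85 G{\left(19,-3 - 1 \right)} - u = - 85 \left(191 - 912\right) - -39114 = - 85 \left(191 - 912\right) + 39114 = \left(-85\right) \left(-721\right) + 39114 = 61285 + 39114 = 100399$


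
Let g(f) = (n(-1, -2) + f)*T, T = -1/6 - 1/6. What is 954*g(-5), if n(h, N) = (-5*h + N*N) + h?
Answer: -954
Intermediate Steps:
n(h, N) = N² - 4*h (n(h, N) = (-5*h + N²) + h = (N² - 5*h) + h = N² - 4*h)
T = -⅓ (T = -1*⅙ - 1*⅙ = -⅙ - ⅙ = -⅓ ≈ -0.33333)
g(f) = -8/3 - f/3 (g(f) = (((-2)² - 4*(-1)) + f)*(-⅓) = ((4 + 4) + f)*(-⅓) = (8 + f)*(-⅓) = -8/3 - f/3)
954*g(-5) = 954*(-8/3 - ⅓*(-5)) = 954*(-8/3 + 5/3) = 954*(-1) = -954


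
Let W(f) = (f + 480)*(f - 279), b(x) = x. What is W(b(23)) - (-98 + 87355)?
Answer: -216025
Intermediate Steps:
W(f) = (-279 + f)*(480 + f) (W(f) = (480 + f)*(-279 + f) = (-279 + f)*(480 + f))
W(b(23)) - (-98 + 87355) = (-133920 + 23**2 + 201*23) - (-98 + 87355) = (-133920 + 529 + 4623) - 1*87257 = -128768 - 87257 = -216025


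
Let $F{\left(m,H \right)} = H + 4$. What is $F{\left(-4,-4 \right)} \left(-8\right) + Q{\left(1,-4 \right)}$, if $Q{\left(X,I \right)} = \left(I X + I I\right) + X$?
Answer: $13$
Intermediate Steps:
$F{\left(m,H \right)} = 4 + H$
$Q{\left(X,I \right)} = X + I^{2} + I X$ ($Q{\left(X,I \right)} = \left(I X + I^{2}\right) + X = \left(I^{2} + I X\right) + X = X + I^{2} + I X$)
$F{\left(-4,-4 \right)} \left(-8\right) + Q{\left(1,-4 \right)} = \left(4 - 4\right) \left(-8\right) + \left(1 + \left(-4\right)^{2} - 4\right) = 0 \left(-8\right) + \left(1 + 16 - 4\right) = 0 + 13 = 13$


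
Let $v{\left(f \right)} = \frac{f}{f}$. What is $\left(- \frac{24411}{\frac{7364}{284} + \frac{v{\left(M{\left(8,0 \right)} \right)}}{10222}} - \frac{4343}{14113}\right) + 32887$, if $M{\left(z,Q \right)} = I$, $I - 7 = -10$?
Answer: $\frac{8484320965130858}{265589343349} \approx 31945.0$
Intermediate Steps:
$I = -3$ ($I = 7 - 10 = -3$)
$M{\left(z,Q \right)} = -3$
$v{\left(f \right)} = 1$
$\left(- \frac{24411}{\frac{7364}{284} + \frac{v{\left(M{\left(8,0 \right)} \right)}}{10222}} - \frac{4343}{14113}\right) + 32887 = \left(- \frac{24411}{\frac{7364}{284} + 1 \cdot \frac{1}{10222}} - \frac{4343}{14113}\right) + 32887 = \left(- \frac{24411}{7364 \cdot \frac{1}{284} + 1 \cdot \frac{1}{10222}} - \frac{4343}{14113}\right) + 32887 = \left(- \frac{24411}{\frac{1841}{71} + \frac{1}{10222}} - \frac{4343}{14113}\right) + 32887 = \left(- \frac{24411}{\frac{18818773}{725762}} - \frac{4343}{14113}\right) + 32887 = \left(\left(-24411\right) \frac{725762}{18818773} - \frac{4343}{14113}\right) + 32887 = \left(- \frac{17716576182}{18818773} - \frac{4343}{14113}\right) + 32887 = - \frac{250115769587705}{265589343349} + 32887 = \frac{8484320965130858}{265589343349}$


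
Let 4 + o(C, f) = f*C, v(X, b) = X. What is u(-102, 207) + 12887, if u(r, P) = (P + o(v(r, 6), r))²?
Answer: 112521336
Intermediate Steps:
o(C, f) = -4 + C*f (o(C, f) = -4 + f*C = -4 + C*f)
u(r, P) = (-4 + P + r²)² (u(r, P) = (P + (-4 + r*r))² = (P + (-4 + r²))² = (-4 + P + r²)²)
u(-102, 207) + 12887 = (-4 + 207 + (-102)²)² + 12887 = (-4 + 207 + 10404)² + 12887 = 10607² + 12887 = 112508449 + 12887 = 112521336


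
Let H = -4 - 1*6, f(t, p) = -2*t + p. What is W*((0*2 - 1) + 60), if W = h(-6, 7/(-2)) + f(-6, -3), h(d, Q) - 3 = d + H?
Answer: -236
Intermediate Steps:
f(t, p) = p - 2*t
H = -10 (H = -4 - 6 = -10)
h(d, Q) = -7 + d (h(d, Q) = 3 + (d - 10) = 3 + (-10 + d) = -7 + d)
W = -4 (W = (-7 - 6) + (-3 - 2*(-6)) = -13 + (-3 + 12) = -13 + 9 = -4)
W*((0*2 - 1) + 60) = -4*((0*2 - 1) + 60) = -4*((0 - 1) + 60) = -4*(-1 + 60) = -4*59 = -236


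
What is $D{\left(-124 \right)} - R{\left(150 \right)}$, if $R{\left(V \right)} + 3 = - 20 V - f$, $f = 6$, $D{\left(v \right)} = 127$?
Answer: $3136$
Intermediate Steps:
$R{\left(V \right)} = -9 - 20 V$ ($R{\left(V \right)} = -3 - \left(6 + 20 V\right) = -9 - 20 V$)
$D{\left(-124 \right)} - R{\left(150 \right)} = 127 - \left(-9 - 3000\right) = 127 - -3009 = 127 + 3009 = 3136$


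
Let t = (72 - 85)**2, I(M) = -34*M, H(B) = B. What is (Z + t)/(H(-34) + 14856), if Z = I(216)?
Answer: -7175/14822 ≈ -0.48408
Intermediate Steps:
Z = -7344 (Z = -34*216 = -7344)
t = 169 (t = (-13)**2 = 169)
(Z + t)/(H(-34) + 14856) = (-7344 + 169)/(-34 + 14856) = -7175/14822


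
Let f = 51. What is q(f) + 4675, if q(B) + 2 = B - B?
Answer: 4673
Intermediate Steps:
q(B) = -2 (q(B) = -2 + (B - B) = -2 + 0 = -2)
q(f) + 4675 = -2 + 4675 = 4673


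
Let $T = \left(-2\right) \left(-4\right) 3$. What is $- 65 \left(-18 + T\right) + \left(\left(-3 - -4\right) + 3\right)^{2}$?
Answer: $-374$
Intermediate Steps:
$T = 24$ ($T = 8 \cdot 3 = 24$)
$- 65 \left(-18 + T\right) + \left(\left(-3 - -4\right) + 3\right)^{2} = - 65 \left(-18 + 24\right) + \left(\left(-3 - -4\right) + 3\right)^{2} = \left(-65\right) 6 + \left(\left(-3 + 4\right) + 3\right)^{2} = -390 + \left(1 + 3\right)^{2} = -390 + 4^{2} = -390 + 16 = -374$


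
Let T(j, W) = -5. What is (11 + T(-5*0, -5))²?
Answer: 36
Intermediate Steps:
(11 + T(-5*0, -5))² = (11 - 5)² = 6² = 36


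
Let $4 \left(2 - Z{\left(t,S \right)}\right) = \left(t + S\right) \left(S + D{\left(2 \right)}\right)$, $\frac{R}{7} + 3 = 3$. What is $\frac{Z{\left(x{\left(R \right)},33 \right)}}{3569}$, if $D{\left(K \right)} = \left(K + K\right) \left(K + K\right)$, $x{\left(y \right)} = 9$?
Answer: $- \frac{1025}{7138} \approx -0.1436$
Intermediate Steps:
$R = 0$ ($R = -21 + 7 \cdot 3 = -21 + 21 = 0$)
$D{\left(K \right)} = 4 K^{2}$ ($D{\left(K \right)} = 2 K 2 K = 4 K^{2}$)
$Z{\left(t,S \right)} = 2 - \frac{\left(16 + S\right) \left(S + t\right)}{4}$ ($Z{\left(t,S \right)} = 2 - \frac{\left(t + S\right) \left(S + 4 \cdot 2^{2}\right)}{4} = 2 - \frac{\left(S + t\right) \left(S + 4 \cdot 4\right)}{4} = 2 - \frac{\left(S + t\right) \left(S + 16\right)}{4} = 2 - \frac{\left(S + t\right) \left(16 + S\right)}{4} = 2 - \frac{\left(16 + S\right) \left(S + t\right)}{4}$)
$\frac{Z{\left(x{\left(R \right)},33 \right)}}{3569} = \frac{2 - 132 - 36 - \frac{33^{2}}{4} - \frac{33}{4} \cdot 9}{3569} = \left(2 - 132 - 36 - \frac{1089}{4} - \frac{297}{4}\right) \frac{1}{3569} = \left(- \frac{1025}{2}\right) \frac{1}{3569} = - \frac{1025}{7138}$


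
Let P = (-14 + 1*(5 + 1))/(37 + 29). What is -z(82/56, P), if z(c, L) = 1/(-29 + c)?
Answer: 28/771 ≈ 0.036316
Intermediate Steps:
P = -4/33 (P = (-14 + 1*6)/66 = (-14 + 6)*(1/66) = -8*1/66 = -4/33 ≈ -0.12121)
-z(82/56, P) = -1/(-29 + 82/56) = -1/(-29 + 82*(1/56)) = -1/(-29 + 41/28) = -1/(-771/28) = -1*(-28/771) = 28/771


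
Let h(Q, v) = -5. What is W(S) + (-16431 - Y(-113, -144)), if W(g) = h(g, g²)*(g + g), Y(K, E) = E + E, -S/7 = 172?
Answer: -4103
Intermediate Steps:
S = -1204 (S = -7*172 = -1204)
Y(K, E) = 2*E
W(g) = -10*g (W(g) = -5*(g + g) = -10*g)
W(S) + (-16431 - Y(-113, -144)) = -10*(-1204) + (-16431 - 2*(-144)) = 12040 + (-16431 - 1*(-288)) = 12040 + (-16431 + 288) = 12040 - 16143 = -4103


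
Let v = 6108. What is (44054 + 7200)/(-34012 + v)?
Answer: -25627/13952 ≈ -1.8368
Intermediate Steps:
(44054 + 7200)/(-34012 + v) = (44054 + 7200)/(-34012 + 6108) = 51254/(-27904) = 51254*(-1/27904) = -25627/13952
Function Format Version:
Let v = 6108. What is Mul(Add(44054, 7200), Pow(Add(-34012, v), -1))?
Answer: Rational(-25627, 13952) ≈ -1.8368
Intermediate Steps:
Mul(Add(44054, 7200), Pow(Add(-34012, v), -1)) = Mul(Add(44054, 7200), Pow(Add(-34012, 6108), -1)) = Mul(51254, Pow(-27904, -1)) = Mul(51254, Rational(-1, 27904)) = Rational(-25627, 13952)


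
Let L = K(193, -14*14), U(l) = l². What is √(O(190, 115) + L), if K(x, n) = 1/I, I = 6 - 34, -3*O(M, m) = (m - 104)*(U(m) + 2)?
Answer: I*√9505811/14 ≈ 220.22*I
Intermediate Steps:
O(M, m) = -(-104 + m)*(2 + m²)/3 (O(M, m) = -(m - 104)*(m² + 2)/3 = -(-104 + m)*(2 + m²)/3)
I = -28
K(x, n) = -1/28 (K(x, n) = 1/(-28) = -1/28)
L = -1/28 ≈ -0.035714
√(O(190, 115) + L) = √((208/3 - ⅔*115 - ⅓*115³ + (104/3)*115²) - 1/28) = √((208/3 - 230/3 - ⅓*1520875 + (104/3)*13225) - 1/28) = √((208/3 - 230/3 - 1520875/3 + 1375400/3) - 1/28) = √(-48499 - 1/28) = √(-1357973/28) = I*√9505811/14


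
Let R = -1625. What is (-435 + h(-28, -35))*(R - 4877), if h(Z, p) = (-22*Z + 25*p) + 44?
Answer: 4226300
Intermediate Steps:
h(Z, p) = 44 - 22*Z + 25*p
(-435 + h(-28, -35))*(R - 4877) = (-435 + (44 - 22*(-28) + 25*(-35)))*(-1625 - 4877) = (-435 + (44 + 616 - 875))*(-6502) = (-435 - 215)*(-6502) = -650*(-6502) = 4226300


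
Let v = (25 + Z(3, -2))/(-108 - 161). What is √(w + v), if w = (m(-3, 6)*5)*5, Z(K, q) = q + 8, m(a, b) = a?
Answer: I*√5435414/269 ≈ 8.6669*I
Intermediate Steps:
Z(K, q) = 8 + q
v = -31/269 (v = (25 + (8 - 2))/(-108 - 161) = (25 + 6)/(-269) = 31*(-1/269) = -31/269 ≈ -0.11524)
w = -75 (w = -3*5*5 = -15*5 = -75)
√(w + v) = √(-75 - 31/269) = √(-20206/269) = I*√5435414/269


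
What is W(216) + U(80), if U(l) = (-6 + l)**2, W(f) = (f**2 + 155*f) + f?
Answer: 85828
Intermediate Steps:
W(f) = f**2 + 156*f
W(216) + U(80) = 216*(156 + 216) + (-6 + 80)**2 = 216*372 + 74**2 = 80352 + 5476 = 85828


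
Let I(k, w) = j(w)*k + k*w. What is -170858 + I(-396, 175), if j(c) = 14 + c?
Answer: -315002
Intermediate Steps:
I(k, w) = k*w + k*(14 + w) (I(k, w) = (14 + w)*k + k*w = k*(14 + w) + k*w = k*w + k*(14 + w))
-170858 + I(-396, 175) = -170858 + 2*(-396)*(7 + 175) = -170858 + 2*(-396)*182 = -170858 - 144144 = -315002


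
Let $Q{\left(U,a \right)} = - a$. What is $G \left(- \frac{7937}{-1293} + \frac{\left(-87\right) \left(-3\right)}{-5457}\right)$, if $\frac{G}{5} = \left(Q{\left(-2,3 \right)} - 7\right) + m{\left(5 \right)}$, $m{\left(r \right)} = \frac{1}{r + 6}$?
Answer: $- \frac{7807077040}{25871637} \approx -301.76$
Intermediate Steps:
$m{\left(r \right)} = \frac{1}{6 + r}$
$G = - \frac{545}{11}$ ($G = 5 \left(\left(\left(-1\right) 3 - 7\right) + \frac{1}{6 + 5}\right) = 5 \left(\left(-3 - 7\right) + \frac{1}{11}\right) = 5 \left(-10 + \frac{1}{11}\right) = 5 \left(- \frac{109}{11}\right) = - \frac{545}{11} \approx -49.545$)
$G \left(- \frac{7937}{-1293} + \frac{\left(-87\right) \left(-3\right)}{-5457}\right) = - \frac{545 \left(- \frac{7937}{-1293} + \frac{\left(-87\right) \left(-3\right)}{-5457}\right)}{11} = - \frac{545 \left(\left(-7937\right) \left(- \frac{1}{1293}\right) + 261 \left(- \frac{1}{5457}\right)\right)}{11} = - \frac{545 \left(\frac{7937}{1293} - \frac{87}{1819}\right)}{11} = \left(- \frac{545}{11}\right) \frac{14324912}{2351967} = - \frac{7807077040}{25871637}$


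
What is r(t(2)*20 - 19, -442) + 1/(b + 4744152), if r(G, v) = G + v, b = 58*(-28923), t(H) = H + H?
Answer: -1168381457/3066618 ≈ -381.00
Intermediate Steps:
t(H) = 2*H
b = -1677534
r(t(2)*20 - 19, -442) + 1/(b + 4744152) = (((2*2)*20 - 19) - 442) + 1/(-1677534 + 4744152) = ((4*20 - 19) - 442) + 1/3066618 = ((80 - 19) - 442) + 1/3066618 = (61 - 442) + 1/3066618 = -381 + 1/3066618 = -1168381457/3066618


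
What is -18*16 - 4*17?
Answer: -356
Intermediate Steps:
-18*16 - 4*17 = -288 - 68 = -356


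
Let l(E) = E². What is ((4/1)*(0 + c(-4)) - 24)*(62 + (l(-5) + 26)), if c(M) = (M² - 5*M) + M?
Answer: 11752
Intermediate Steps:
c(M) = M² - 4*M
((4/1)*(0 + c(-4)) - 24)*(62 + (l(-5) + 26)) = ((4/1)*(0 - 4*(-4 - 4)) - 24)*(62 + ((-5)² + 26)) = ((4*1)*(0 - 4*(-8)) - 24)*(62 + (25 + 26)) = (4*(0 + 32) - 24)*(62 + 51) = (4*32 - 24)*113 = (128 - 24)*113 = 104*113 = 11752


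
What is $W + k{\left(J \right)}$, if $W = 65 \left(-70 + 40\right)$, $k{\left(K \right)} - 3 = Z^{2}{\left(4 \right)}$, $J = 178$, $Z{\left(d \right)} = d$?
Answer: $-1931$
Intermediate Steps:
$k{\left(K \right)} = 19$ ($k{\left(K \right)} = 3 + 4^{2} = 3 + 16 = 19$)
$W = -1950$ ($W = 65 \left(-30\right) = -1950$)
$W + k{\left(J \right)} = -1950 + 19 = -1931$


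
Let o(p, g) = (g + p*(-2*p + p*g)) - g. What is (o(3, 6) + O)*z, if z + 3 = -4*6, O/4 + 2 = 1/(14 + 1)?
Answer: -3816/5 ≈ -763.20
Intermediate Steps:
O = -116/15 (O = -8 + 4/(14 + 1) = -8 + 4/15 = -116/15 ≈ -7.7333)
z = -27 (z = -3 - 4*6 = -3 - 24 = -27)
o(p, g) = p*(-2*p + g*p) (o(p, g) = (g + p*(-2*p + g*p)) - g = p*(-2*p + g*p))
(o(3, 6) + O)*z = (3²*(-2 + 6) - 116/15)*(-27) = (9*4 - 116/15)*(-27) = (36 - 116/15)*(-27) = (424/15)*(-27) = -3816/5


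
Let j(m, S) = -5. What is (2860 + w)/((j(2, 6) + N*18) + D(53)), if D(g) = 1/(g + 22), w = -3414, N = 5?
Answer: -20775/3188 ≈ -6.5166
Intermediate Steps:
D(g) = 1/(22 + g)
(2860 + w)/((j(2, 6) + N*18) + D(53)) = (2860 - 3414)/((-5 + 5*18) + 1/(22 + 53)) = -554/((-5 + 90) + 1/75) = -554/(85 + 1/75) = -554/6376/75 = -554*75/6376 = -20775/3188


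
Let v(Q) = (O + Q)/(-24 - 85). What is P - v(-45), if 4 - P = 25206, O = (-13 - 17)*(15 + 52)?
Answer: -2749073/109 ≈ -25221.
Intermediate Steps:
O = -2010 (O = -30*67 = -2010)
v(Q) = 2010/109 - Q/109 (v(Q) = (-2010 + Q)/(-24 - 85) = (-2010 + Q)/(-109) = (-2010 + Q)*(-1/109) = 2010/109 - Q/109)
P = -25202 (P = 4 - 1*25206 = 4 - 25206 = -25202)
P - v(-45) = -25202 - (2010/109 - 1/109*(-45)) = -25202 - (2010/109 + 45/109) = -25202 - 1*2055/109 = -25202 - 2055/109 = -2749073/109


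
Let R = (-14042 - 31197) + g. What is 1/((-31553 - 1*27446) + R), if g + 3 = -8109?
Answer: -1/112350 ≈ -8.9008e-6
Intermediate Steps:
g = -8112 (g = -3 - 8109 = -8112)
R = -53351 (R = (-14042 - 31197) - 8112 = -45239 - 8112 = -53351)
1/((-31553 - 1*27446) + R) = 1/((-31553 - 1*27446) - 53351) = 1/((-31553 - 27446) - 53351) = 1/(-58999 - 53351) = 1/(-112350) = -1/112350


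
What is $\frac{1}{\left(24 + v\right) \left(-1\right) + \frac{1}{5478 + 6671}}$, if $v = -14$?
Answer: $- \frac{12149}{121489} \approx -0.1$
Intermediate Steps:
$\frac{1}{\left(24 + v\right) \left(-1\right) + \frac{1}{5478 + 6671}} = \frac{1}{\left(24 - 14\right) \left(-1\right) + \frac{1}{5478 + 6671}} = \frac{1}{10 \left(-1\right) + \frac{1}{12149}} = \frac{1}{-10 + \frac{1}{12149}} = \frac{1}{- \frac{121489}{12149}} = - \frac{12149}{121489}$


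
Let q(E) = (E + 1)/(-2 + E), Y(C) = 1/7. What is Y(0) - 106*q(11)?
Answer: -2965/21 ≈ -141.19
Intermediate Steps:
Y(C) = ⅐
q(E) = (1 + E)/(-2 + E)
Y(0) - 106*q(11) = ⅐ - 106*(1 + 11)/(-2 + 11) = ⅐ - 106*12/9 = ⅐ - 106*4/3 = ⅐ - 424/3 = -2965/21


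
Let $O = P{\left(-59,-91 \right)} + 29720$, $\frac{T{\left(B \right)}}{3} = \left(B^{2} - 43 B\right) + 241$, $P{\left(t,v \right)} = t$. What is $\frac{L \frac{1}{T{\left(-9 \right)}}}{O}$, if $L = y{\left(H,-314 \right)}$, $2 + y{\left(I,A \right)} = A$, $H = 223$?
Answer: $- \frac{316}{63088947} \approx -5.0088 \cdot 10^{-6}$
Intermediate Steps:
$y{\left(I,A \right)} = -2 + A$
$L = -316$ ($L = -2 - 314 = -316$)
$T{\left(B \right)} = 723 - 129 B + 3 B^{2}$ ($T{\left(B \right)} = 3 \left(\left(B^{2} - 43 B\right) + 241\right) = 3 \left(241 + B^{2} - 43 B\right) = 723 - 129 B + 3 B^{2}$)
$O = 29661$ ($O = -59 + 29720 = 29661$)
$\frac{L \frac{1}{T{\left(-9 \right)}}}{O} = \frac{\left(-316\right) \frac{1}{723 - -1161 + 3 \left(-9\right)^{2}}}{29661} = - \frac{316}{723 + 1161 + 3 \cdot 81} \cdot \frac{1}{29661} = - \frac{316}{723 + 1161 + 243} \cdot \frac{1}{29661} = - \frac{316}{2127} \cdot \frac{1}{29661} = \left(-316\right) \frac{1}{2127} \cdot \frac{1}{29661} = \left(- \frac{316}{2127}\right) \frac{1}{29661} = - \frac{316}{63088947}$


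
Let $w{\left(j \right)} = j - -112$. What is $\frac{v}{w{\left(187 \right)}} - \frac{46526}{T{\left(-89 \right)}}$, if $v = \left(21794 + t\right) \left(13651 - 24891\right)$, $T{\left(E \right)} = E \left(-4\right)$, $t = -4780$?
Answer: $- \frac{34047205717}{53222} \approx -6.3972 \cdot 10^{5}$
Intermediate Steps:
$T{\left(E \right)} = - 4 E$
$w{\left(j \right)} = 112 + j$ ($w{\left(j \right)} = j + 112 = 112 + j$)
$v = -191237360$ ($v = \left(21794 - 4780\right) \left(13651 - 24891\right) = 17014 \left(-11240\right) = -191237360$)
$\frac{v}{w{\left(187 \right)}} - \frac{46526}{T{\left(-89 \right)}} = - \frac{191237360}{112 + 187} - \frac{46526}{\left(-4\right) \left(-89\right)} = - \frac{191237360}{299} - \frac{46526}{356} = \left(-191237360\right) \frac{1}{299} - \frac{23263}{178} = - \frac{191237360}{299} - \frac{23263}{178} = - \frac{34047205717}{53222}$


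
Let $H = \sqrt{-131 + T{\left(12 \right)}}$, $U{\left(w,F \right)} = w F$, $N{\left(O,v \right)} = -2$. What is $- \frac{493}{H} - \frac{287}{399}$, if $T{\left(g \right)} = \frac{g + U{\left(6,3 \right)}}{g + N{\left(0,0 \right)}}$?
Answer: $- \frac{41}{57} + \frac{493 i \sqrt{2}}{16} \approx -0.7193 + 43.575 i$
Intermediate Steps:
$U{\left(w,F \right)} = F w$
$T{\left(g \right)} = \frac{18 + g}{-2 + g}$ ($T{\left(g \right)} = \frac{g + 3 \cdot 6}{g - 2} = \frac{g + 18}{-2 + g} = \frac{18 + g}{-2 + g}$)
$H = 8 i \sqrt{2}$ ($H = \sqrt{-131 + \frac{18 + 12}{-2 + 12}} = \sqrt{-131 + \frac{1}{10} \cdot 30} = \sqrt{-131 + 3} = \sqrt{-128} = 8 i \sqrt{2} \approx 11.314 i$)
$- \frac{493}{H} - \frac{287}{399} = - \frac{493}{8 i \sqrt{2}} - \frac{287}{399} = - 493 \left(- \frac{i \sqrt{2}}{16}\right) - \frac{41}{57} = \frac{493 i \sqrt{2}}{16} - \frac{41}{57} = - \frac{41}{57} + \frac{493 i \sqrt{2}}{16}$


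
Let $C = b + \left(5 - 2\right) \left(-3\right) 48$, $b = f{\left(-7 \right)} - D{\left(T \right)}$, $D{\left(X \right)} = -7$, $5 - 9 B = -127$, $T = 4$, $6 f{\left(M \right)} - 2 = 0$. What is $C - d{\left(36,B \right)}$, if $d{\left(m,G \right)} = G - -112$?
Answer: $- \frac{1654}{3} \approx -551.33$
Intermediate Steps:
$f{\left(M \right)} = \frac{1}{3}$ ($f{\left(M \right)} = \frac{1}{3} + \frac{1}{6} \cdot 0 = \frac{1}{3} + 0 = \frac{1}{3}$)
$B = \frac{44}{3}$ ($B = \frac{5}{9} - - \frac{127}{9} = \frac{5}{9} + \frac{127}{9} = \frac{44}{3} \approx 14.667$)
$d{\left(m,G \right)} = 112 + G$ ($d{\left(m,G \right)} = G + 112 = 112 + G$)
$b = \frac{22}{3}$ ($b = \frac{1}{3} - -7 = \frac{1}{3} + 7 = \frac{22}{3} \approx 7.3333$)
$C = - \frac{1274}{3}$ ($C = \frac{22}{3} + \left(5 - 2\right) \left(-3\right) 48 = \frac{22}{3} + 3 \left(-3\right) 48 = \frac{22}{3} - 432 = - \frac{1274}{3} \approx -424.67$)
$C - d{\left(36,B \right)} = - \frac{1274}{3} - \left(112 + \frac{44}{3}\right) = - \frac{1274}{3} - \frac{380}{3} = - \frac{1654}{3}$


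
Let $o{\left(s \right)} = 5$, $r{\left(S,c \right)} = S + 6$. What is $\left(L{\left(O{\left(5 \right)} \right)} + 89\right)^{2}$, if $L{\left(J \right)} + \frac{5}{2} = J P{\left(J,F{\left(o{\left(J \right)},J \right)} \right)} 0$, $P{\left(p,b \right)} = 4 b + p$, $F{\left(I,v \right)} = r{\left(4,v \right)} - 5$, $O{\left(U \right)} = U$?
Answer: $\frac{29929}{4} \approx 7482.3$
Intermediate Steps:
$r{\left(S,c \right)} = 6 + S$
$F{\left(I,v \right)} = 5$ ($F{\left(I,v \right)} = \left(6 + 4\right) - 5 = 10 - 5 = 5$)
$P{\left(p,b \right)} = p + 4 b$
$L{\left(J \right)} = - \frac{5}{2}$ ($L{\left(J \right)} = - \frac{5}{2} + J \left(J + 4 \cdot 5\right) 0 = - \frac{5}{2} + J \left(J + 20\right) 0 = - \frac{5}{2} + J \left(20 + J\right) 0 = - \frac{5}{2} + 0 = - \frac{5}{2}$)
$\left(L{\left(O{\left(5 \right)} \right)} + 89\right)^{2} = \left(- \frac{5}{2} + 89\right)^{2} = \left(\frac{173}{2}\right)^{2} = \frac{29929}{4}$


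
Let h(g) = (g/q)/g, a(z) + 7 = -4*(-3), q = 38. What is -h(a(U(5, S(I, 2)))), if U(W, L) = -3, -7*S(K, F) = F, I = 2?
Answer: -1/38 ≈ -0.026316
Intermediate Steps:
S(K, F) = -F/7
a(z) = 5 (a(z) = -7 - 4*(-3) = -7 + 12 = 5)
h(g) = 1/38 (h(g) = (g/38)/g = 1/38)
-h(a(U(5, S(I, 2)))) = -1*1/38 = -1/38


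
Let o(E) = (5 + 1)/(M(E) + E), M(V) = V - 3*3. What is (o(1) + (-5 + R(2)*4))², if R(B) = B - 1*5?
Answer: 15625/49 ≈ 318.88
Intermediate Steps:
M(V) = -9 + V (M(V) = V - 9 = -9 + V)
R(B) = -5 + B (R(B) = B - 5 = -5 + B)
o(E) = 6/(-9 + 2*E) (o(E) = (5 + 1)/((-9 + E) + E) = 6/(-9 + 2*E))
(o(1) + (-5 + R(2)*4))² = (6/(-9 + 2*1) + (-5 + (-5 + 2)*4))² = (6/(-9 + 2) + (-5 - 3*4))² = (6/(-7) + (-5 - 12))² = (6*(-⅐) - 17)² = (-6/7 - 17)² = (-125/7)² = 15625/49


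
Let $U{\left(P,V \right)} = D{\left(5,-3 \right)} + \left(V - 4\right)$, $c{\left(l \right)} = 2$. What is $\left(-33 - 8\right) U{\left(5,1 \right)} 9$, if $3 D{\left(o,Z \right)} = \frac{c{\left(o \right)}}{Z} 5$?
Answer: $1517$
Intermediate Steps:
$D{\left(o,Z \right)} = \frac{10}{3 Z}$ ($D{\left(o,Z \right)} = \frac{\frac{1}{Z} 2 \cdot 5}{3} = \frac{\frac{2}{Z} 5}{3} = \frac{10 \frac{1}{Z}}{3} = \frac{10}{3 Z}$)
$U{\left(P,V \right)} = - \frac{46}{9} + V$ ($U{\left(P,V \right)} = \frac{10}{3 \left(-3\right)} + \left(V - 4\right) = \frac{10}{3} \left(- \frac{1}{3}\right) + \left(V - 4\right) = - \frac{10}{9} + \left(-4 + V\right) = - \frac{46}{9} + V$)
$\left(-33 - 8\right) U{\left(5,1 \right)} 9 = \left(-33 - 8\right) \left(- \frac{46}{9} + 1\right) 9 = - 41 \left(\left(- \frac{37}{9}\right) 9\right) = \left(-41\right) \left(-37\right) = 1517$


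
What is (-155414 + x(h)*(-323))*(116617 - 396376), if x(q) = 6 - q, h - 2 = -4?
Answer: 44201362482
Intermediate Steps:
h = -2 (h = 2 - 4 = -2)
(-155414 + x(h)*(-323))*(116617 - 396376) = (-155414 + (6 - 1*(-2))*(-323))*(116617 - 396376) = (-155414 + (6 + 2)*(-323))*(-279759) = (-155414 + 8*(-323))*(-279759) = (-155414 - 2584)*(-279759) = -157998*(-279759) = 44201362482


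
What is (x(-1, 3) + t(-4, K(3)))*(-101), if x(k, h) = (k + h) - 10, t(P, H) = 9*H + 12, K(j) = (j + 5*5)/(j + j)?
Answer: -4646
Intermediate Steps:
K(j) = (25 + j)/(2*j) (K(j) = (j + 25)/((2*j)) = (25 + j)*(1/(2*j)) = (25 + j)/(2*j))
t(P, H) = 12 + 9*H
x(k, h) = -10 + h + k (x(k, h) = (h + k) - 10 = -10 + h + k)
(x(-1, 3) + t(-4, K(3)))*(-101) = ((-10 + 3 - 1) + (12 + 9*((½)*(25 + 3)/3)))*(-101) = (-8 + (12 + 9*((½)*(⅓)*28)))*(-101) = (-8 + (12 + 9*(14/3)))*(-101) = (-8 + (12 + 42))*(-101) = (-8 + 54)*(-101) = 46*(-101) = -4646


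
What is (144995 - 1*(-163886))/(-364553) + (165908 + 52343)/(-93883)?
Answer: -108562731726/34225329299 ≈ -3.1720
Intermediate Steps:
(144995 - 1*(-163886))/(-364553) + (165908 + 52343)/(-93883) = (144995 + 163886)*(-1/364553) + 218251*(-1/93883) = 308881*(-1/364553) - 218251/93883 = -308881/364553 - 218251/93883 = -108562731726/34225329299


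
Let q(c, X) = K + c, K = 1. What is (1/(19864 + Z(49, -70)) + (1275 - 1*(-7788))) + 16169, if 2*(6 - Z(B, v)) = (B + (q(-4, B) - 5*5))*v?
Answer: 519905361/20605 ≈ 25232.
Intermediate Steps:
q(c, X) = 1 + c
Z(B, v) = 6 - v*(-28 + B)/2 (Z(B, v) = 6 - (B + ((1 - 4) - 5*5))*v/2 = 6 - (B + (-3 - 25))*v/2 = 6 - (B - 28)*v/2 = 6 - (-28 + B)*v/2 = 6 - v*(-28 + B)/2)
(1/(19864 + Z(49, -70)) + (1275 - 1*(-7788))) + 16169 = (1/(19864 + (6 + 14*(-70) - ½*49*(-70))) + (1275 - 1*(-7788))) + 16169 = (1/(19864 + (6 - 980 + 1715)) + (1275 + 7788)) + 16169 = (1/(19864 + 741) + 9063) + 16169 = (1/20605 + 9063) + 16169 = 186743116/20605 + 16169 = 519905361/20605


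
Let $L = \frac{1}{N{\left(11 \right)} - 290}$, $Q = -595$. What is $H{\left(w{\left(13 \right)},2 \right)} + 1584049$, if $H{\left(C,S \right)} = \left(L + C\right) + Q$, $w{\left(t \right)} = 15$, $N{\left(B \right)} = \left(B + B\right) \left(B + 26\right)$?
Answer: $\frac{829737757}{524} \approx 1.5835 \cdot 10^{6}$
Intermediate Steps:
$N{\left(B \right)} = 2 B \left(26 + B\right)$
$L = \frac{1}{524}$ ($L = \frac{1}{2 \cdot 11 \left(26 + 11\right) - 290} = \frac{1}{2 \cdot 11 \cdot 37 - 290} = \frac{1}{814 - 290} = \frac{1}{524} \approx 0.0019084$)
$H{\left(C,S \right)} = - \frac{311779}{524} + C$ ($H{\left(C,S \right)} = \left(\frac{1}{524} + C\right) - 595 = - \frac{311779}{524} + C$)
$H{\left(w{\left(13 \right)},2 \right)} + 1584049 = \left(- \frac{311779}{524} + 15\right) + 1584049 = - \frac{303919}{524} + 1584049 = \frac{829737757}{524}$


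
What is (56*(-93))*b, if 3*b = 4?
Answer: -6944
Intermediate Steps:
b = 4/3 (b = (⅓)*4 = 4/3 ≈ 1.3333)
(56*(-93))*b = (56*(-93))*(4/3) = -5208*4/3 = -6944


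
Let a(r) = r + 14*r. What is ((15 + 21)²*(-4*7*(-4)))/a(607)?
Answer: 48384/3035 ≈ 15.942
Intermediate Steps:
a(r) = 15*r
((15 + 21)²*(-4*7*(-4)))/a(607) = ((15 + 21)²*(-4*7*(-4)))/((15*607)) = (36²*(-28*(-4)))/9105 = (1296*112)*(1/9105) = 145152*(1/9105) = 48384/3035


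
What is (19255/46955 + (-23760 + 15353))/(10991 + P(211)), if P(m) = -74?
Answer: -78946286/102521547 ≈ -0.77005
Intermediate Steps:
(19255/46955 + (-23760 + 15353))/(10991 + P(211)) = (19255/46955 + (-23760 + 15353))/(10991 - 74) = (19255*(1/46955) - 8407)/10917 = (3851/9391 - 8407)*(1/10917) = -78946286/9391*1/10917 = -78946286/102521547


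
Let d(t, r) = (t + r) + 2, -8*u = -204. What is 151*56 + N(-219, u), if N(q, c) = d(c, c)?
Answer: 8509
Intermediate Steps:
u = 51/2 (u = -⅛*(-204) = 51/2 ≈ 25.500)
d(t, r) = 2 + r + t (d(t, r) = (r + t) + 2 = 2 + r + t)
N(q, c) = 2 + 2*c (N(q, c) = 2 + c + c = 2 + 2*c)
151*56 + N(-219, u) = 151*56 + (2 + 2*(51/2)) = 8456 + (2 + 51) = 8456 + 53 = 8509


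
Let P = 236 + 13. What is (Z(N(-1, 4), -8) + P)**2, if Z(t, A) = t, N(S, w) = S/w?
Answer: 990025/16 ≈ 61877.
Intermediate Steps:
P = 249
(Z(N(-1, 4), -8) + P)**2 = (-1/4 + 249)**2 = (995/4)**2 = 990025/16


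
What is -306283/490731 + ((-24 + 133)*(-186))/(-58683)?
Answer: -86285215/309651261 ≈ -0.27865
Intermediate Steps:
-306283/490731 + ((-24 + 133)*(-186))/(-58683) = -306283*1/490731 + (109*(-186))*(-1/58683) = -306283/490731 - 20274*(-1/58683) = -306283/490731 + 218/631 = -86285215/309651261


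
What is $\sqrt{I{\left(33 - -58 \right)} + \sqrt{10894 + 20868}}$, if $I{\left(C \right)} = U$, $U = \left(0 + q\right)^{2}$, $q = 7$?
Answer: $\sqrt{49 + \sqrt{31762}} \approx 15.074$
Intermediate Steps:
$U = 49$ ($U = \left(0 + 7\right)^{2} = 7^{2} = 49$)
$I{\left(C \right)} = 49$
$\sqrt{I{\left(33 - -58 \right)} + \sqrt{10894 + 20868}} = \sqrt{49 + \sqrt{10894 + 20868}} = \sqrt{49 + \sqrt{31762}}$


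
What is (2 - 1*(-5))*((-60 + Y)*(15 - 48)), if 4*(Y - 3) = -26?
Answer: 29337/2 ≈ 14669.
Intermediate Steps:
Y = -7/2 (Y = 3 + (¼)*(-26) = 3 - 13/2 = -7/2 ≈ -3.5000)
(2 - 1*(-5))*((-60 + Y)*(15 - 48)) = (2 - 1*(-5))*((-60 - 7/2)*(15 - 48)) = (2 + 5)*(-127/2*(-33)) = 7*(4191/2) = 29337/2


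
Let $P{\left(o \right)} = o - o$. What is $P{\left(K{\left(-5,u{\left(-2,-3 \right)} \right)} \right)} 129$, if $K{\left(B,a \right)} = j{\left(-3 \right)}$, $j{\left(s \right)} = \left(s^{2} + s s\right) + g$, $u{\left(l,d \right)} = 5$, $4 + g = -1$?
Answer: $0$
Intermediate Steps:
$g = -5$ ($g = -4 - 1 = -5$)
$j{\left(s \right)} = -5 + 2 s^{2}$ ($j{\left(s \right)} = \left(s^{2} + s s\right) - 5 = \left(s^{2} + s^{2}\right) - 5 = 2 s^{2} - 5 = -5 + 2 s^{2}$)
$K{\left(B,a \right)} = 13$ ($K{\left(B,a \right)} = -5 + 2 \left(-3\right)^{2} = -5 + 2 \cdot 9 = -5 + 18 = 13$)
$P{\left(o \right)} = 0$
$P{\left(K{\left(-5,u{\left(-2,-3 \right)} \right)} \right)} 129 = 0 \cdot 129 = 0$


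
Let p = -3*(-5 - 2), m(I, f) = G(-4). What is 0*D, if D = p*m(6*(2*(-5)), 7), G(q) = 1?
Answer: 0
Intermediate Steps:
m(I, f) = 1
p = 21 (p = -3*(-7) = 21)
D = 21 (D = 21*1 = 21)
0*D = 0*21 = 0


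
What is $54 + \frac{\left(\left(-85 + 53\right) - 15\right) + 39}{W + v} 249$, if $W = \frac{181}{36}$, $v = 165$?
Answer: $\frac{258822}{6121} \approx 42.284$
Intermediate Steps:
$W = \frac{181}{36}$ ($W = 181 \cdot \frac{1}{36} = \frac{181}{36} \approx 5.0278$)
$54 + \frac{\left(\left(-85 + 53\right) - 15\right) + 39}{W + v} 249 = 54 + \frac{\left(\left(-85 + 53\right) - 15\right) + 39}{\frac{181}{36} + 165} \cdot 249 = 54 + \frac{\left(-32 - 15\right) + 39}{\frac{6121}{36}} \cdot 249 = 54 + \left(-47 + 39\right) \frac{36}{6121} \cdot 249 = 54 + \left(-8\right) \frac{36}{6121} \cdot 249 = 54 - \frac{71712}{6121} = \frac{258822}{6121}$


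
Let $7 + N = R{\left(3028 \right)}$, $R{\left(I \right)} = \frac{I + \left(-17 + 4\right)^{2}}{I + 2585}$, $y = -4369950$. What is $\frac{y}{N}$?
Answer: $\frac{12264264675}{18047} \approx 6.7957 \cdot 10^{5}$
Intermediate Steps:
$R{\left(I \right)} = \frac{169 + I}{2585 + I}$ ($R{\left(I \right)} = \frac{I + \left(-13\right)^{2}}{2585 + I} = \frac{I + 169}{2585 + I} = \frac{169 + I}{2585 + I}$)
$N = - \frac{36094}{5613}$ ($N = -7 + \frac{169 + 3028}{2585 + 3028} = -7 + \frac{1}{5613} \cdot 3197 = -7 + \frac{3197}{5613} = - \frac{36094}{5613} \approx -6.4304$)
$\frac{y}{N} = - \frac{4369950}{- \frac{36094}{5613}} = \left(-4369950\right) \left(- \frac{5613}{36094}\right) = \frac{12264264675}{18047}$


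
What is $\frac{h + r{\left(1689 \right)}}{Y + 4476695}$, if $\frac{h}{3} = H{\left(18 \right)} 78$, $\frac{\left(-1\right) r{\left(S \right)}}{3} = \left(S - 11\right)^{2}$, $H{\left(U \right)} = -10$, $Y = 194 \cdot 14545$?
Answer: $- \frac{8449392}{7298425} \approx -1.1577$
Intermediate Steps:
$Y = 2821730$
$r{\left(S \right)} = - 3 \left(-11 + S\right)^{2}$ ($r{\left(S \right)} = - 3 \left(S - 11\right)^{2} = - 3 \left(-11 + S\right)^{2}$)
$h = -2340$ ($h = 3 \left(\left(-10\right) 78\right) = 3 \left(-780\right) = -2340$)
$\frac{h + r{\left(1689 \right)}}{Y + 4476695} = \frac{-2340 - 3 \left(-11 + 1689\right)^{2}}{2821730 + 4476695} = \frac{-2340 - 3 \cdot 1678^{2}}{7298425} = \left(-2340 - 8447052\right) \frac{1}{7298425} = \left(-8449392\right) \frac{1}{7298425} = - \frac{8449392}{7298425}$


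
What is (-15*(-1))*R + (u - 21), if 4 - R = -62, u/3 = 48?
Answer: 1113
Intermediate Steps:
u = 144 (u = 3*48 = 144)
R = 66 (R = 4 - 1*(-62) = 4 + 62 = 66)
(-15*(-1))*R + (u - 21) = -15*(-1)*66 + (144 - 21) = 15*66 + 123 = 990 + 123 = 1113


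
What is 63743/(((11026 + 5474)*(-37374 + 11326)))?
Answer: -63743/429792000 ≈ -0.00014831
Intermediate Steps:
63743/(((11026 + 5474)*(-37374 + 11326))) = 63743/((16500*(-26048))) = 63743/(-429792000) = 63743*(-1/429792000) = -63743/429792000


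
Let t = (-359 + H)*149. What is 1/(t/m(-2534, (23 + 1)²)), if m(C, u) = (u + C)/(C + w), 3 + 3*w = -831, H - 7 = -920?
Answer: -979/266476368 ≈ -3.6739e-6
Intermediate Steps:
H = -913 (H = 7 - 920 = -913)
w = -278 (w = -1 + (⅓)*(-831) = -1 - 277 = -278)
m(C, u) = (C + u)/(-278 + C) (m(C, u) = (u + C)/(C - 278) = (C + u)/(-278 + C))
t = -189528 (t = (-359 - 913)*149 = -1272*149 = -189528)
1/(t/m(-2534, (23 + 1)²)) = 1/(-189528*(-278 - 2534)/(-2534 + (23 + 1)²)) = 1/(-189528*(-2812/(-2534 + 24²))) = 1/(-189528*(-2812/(-2534 + 576))) = 1/(-189528/((-1/2812*(-1958)))) = 1/(-189528/979/1406) = 1/(-189528*1406/979) = 1/(-266476368/979) = -979/266476368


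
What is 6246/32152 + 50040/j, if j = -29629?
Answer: -711911673/476315804 ≈ -1.4946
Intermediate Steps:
6246/32152 + 50040/j = 6246/32152 + 50040/(-29629) = 6246*(1/32152) + 50040*(-1/29629) = 3123/16076 - 50040/29629 = -711911673/476315804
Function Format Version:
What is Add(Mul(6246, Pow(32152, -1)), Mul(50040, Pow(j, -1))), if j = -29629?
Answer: Rational(-711911673, 476315804) ≈ -1.4946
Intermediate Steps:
Add(Mul(6246, Pow(32152, -1)), Mul(50040, Pow(j, -1))) = Add(Mul(6246, Pow(32152, -1)), Mul(50040, Pow(-29629, -1))) = Add(Mul(6246, Rational(1, 32152)), Mul(50040, Rational(-1, 29629))) = Add(Rational(3123, 16076), Rational(-50040, 29629)) = Rational(-711911673, 476315804)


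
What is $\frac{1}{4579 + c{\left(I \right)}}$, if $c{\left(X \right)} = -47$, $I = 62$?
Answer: $\frac{1}{4532} \approx 0.00022065$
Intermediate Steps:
$\frac{1}{4579 + c{\left(I \right)}} = \frac{1}{4579 - 47} = \frac{1}{4532}$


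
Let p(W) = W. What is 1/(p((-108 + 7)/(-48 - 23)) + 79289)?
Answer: 71/5629620 ≈ 1.2612e-5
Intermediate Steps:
1/(p((-108 + 7)/(-48 - 23)) + 79289) = 1/((-108 + 7)/(-48 - 23) + 79289) = 1/(-101/(-71) + 79289) = 1/(-101*(-1/71) + 79289) = 1/(101/71 + 79289) = 1/(5629620/71) = 71/5629620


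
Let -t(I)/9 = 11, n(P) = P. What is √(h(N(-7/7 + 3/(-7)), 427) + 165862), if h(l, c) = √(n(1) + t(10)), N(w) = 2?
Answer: √(165862 + 7*I*√2) ≈ 407.26 + 0.012*I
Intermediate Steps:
t(I) = -99 (t(I) = -9*11 = -99)
h(l, c) = 7*I*√2 (h(l, c) = √(1 - 99) = √(-98) = 7*I*√2)
√(h(N(-7/7 + 3/(-7)), 427) + 165862) = √(7*I*√2 + 165862) = √(165862 + 7*I*√2)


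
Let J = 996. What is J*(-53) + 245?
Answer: -52543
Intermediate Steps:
J*(-53) + 245 = 996*(-53) + 245 = -52788 + 245 = -52543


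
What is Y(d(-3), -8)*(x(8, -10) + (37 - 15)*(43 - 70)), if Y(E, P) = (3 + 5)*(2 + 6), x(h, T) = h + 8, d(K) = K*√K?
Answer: -36992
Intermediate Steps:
d(K) = K^(3/2)
x(h, T) = 8 + h
Y(E, P) = 64 (Y(E, P) = 8*8 = 64)
Y(d(-3), -8)*(x(8, -10) + (37 - 15)*(43 - 70)) = 64*((8 + 8) + (37 - 15)*(43 - 70)) = 64*(16 + 22*(-27)) = 64*(16 - 594) = 64*(-578) = -36992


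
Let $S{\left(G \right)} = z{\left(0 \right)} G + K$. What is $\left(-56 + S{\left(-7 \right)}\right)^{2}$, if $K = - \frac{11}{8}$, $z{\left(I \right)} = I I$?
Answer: $\frac{210681}{64} \approx 3291.9$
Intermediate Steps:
$z{\left(I \right)} = I^{2}$
$K = - \frac{11}{8}$ ($K = \left(-11\right) \frac{1}{8} = - \frac{11}{8} \approx -1.375$)
$S{\left(G \right)} = - \frac{11}{8}$ ($S{\left(G \right)} = 0^{2} G - \frac{11}{8} = 0 G - \frac{11}{8} = 0 - \frac{11}{8} = - \frac{11}{8}$)
$\left(-56 + S{\left(-7 \right)}\right)^{2} = \left(-56 - \frac{11}{8}\right)^{2} = \left(- \frac{459}{8}\right)^{2} = \frac{210681}{64}$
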